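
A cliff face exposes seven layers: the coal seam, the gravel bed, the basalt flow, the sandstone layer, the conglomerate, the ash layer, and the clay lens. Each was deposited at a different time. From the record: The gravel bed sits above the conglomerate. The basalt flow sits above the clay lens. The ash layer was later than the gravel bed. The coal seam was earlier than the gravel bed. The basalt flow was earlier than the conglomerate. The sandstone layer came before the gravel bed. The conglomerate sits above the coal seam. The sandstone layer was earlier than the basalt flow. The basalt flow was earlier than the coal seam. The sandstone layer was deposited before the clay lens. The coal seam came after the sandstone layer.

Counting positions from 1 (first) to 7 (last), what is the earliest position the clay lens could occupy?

2

The sandstone layer must come before the clay lens — 1 forced predecessor.
Nothing else is forced ahead of the clay lens, so its earliest slot is position 1 + 1 = 2.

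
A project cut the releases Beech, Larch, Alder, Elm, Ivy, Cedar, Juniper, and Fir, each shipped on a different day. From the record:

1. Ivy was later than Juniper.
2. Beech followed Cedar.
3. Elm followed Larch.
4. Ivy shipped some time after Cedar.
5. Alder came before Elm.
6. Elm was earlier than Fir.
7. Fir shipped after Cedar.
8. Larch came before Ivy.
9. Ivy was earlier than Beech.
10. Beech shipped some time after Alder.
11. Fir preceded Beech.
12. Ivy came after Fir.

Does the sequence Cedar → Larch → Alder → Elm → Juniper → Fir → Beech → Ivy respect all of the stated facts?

no

The constraints require Ivy before Beech, but in the proposed sequence Beech appears ahead of Ivy. That one violation is enough.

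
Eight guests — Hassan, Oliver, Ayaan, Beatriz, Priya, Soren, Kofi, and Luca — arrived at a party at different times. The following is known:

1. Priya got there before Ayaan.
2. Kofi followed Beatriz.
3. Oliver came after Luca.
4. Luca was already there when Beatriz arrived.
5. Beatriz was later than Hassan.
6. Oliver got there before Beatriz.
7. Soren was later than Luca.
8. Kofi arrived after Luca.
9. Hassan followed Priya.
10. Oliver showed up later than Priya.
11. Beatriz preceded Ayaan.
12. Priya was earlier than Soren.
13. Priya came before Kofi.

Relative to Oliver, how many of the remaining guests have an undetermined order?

2

Forced before Oliver: Luca and Priya; forced after Oliver: Ayaan, Beatriz, and Kofi.
That leaves Hassan and Soren with no forced order relative to Oliver — 2.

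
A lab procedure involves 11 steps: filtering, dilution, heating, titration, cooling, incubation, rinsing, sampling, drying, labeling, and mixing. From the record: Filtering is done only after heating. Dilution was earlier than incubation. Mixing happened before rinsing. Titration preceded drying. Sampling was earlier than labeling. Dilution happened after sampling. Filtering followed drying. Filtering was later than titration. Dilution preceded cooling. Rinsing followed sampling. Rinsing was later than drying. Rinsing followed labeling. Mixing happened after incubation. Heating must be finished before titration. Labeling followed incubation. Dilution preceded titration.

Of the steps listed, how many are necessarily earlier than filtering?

Directly stated before filtering: drying, heating, and titration.
Dilution reaches filtering via dilution → titration → filtering.
Sampling reaches filtering via sampling → dilution → titration → filtering.
That's dilution, drying, heating, sampling, and titration — 5 in all.

5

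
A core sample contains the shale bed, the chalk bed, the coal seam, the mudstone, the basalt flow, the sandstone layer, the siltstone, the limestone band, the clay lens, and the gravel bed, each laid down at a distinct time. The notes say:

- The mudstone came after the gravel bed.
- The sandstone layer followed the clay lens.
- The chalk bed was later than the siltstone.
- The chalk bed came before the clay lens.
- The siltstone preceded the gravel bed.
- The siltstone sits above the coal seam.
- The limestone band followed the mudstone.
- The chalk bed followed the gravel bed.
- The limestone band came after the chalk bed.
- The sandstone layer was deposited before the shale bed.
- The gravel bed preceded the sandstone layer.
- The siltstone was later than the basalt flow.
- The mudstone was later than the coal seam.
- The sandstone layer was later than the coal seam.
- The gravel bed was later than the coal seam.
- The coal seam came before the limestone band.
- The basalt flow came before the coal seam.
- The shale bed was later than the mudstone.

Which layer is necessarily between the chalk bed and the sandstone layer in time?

Tracing the constraints gives the chalk bed → the clay lens → the sandstone layer, so the clay lens sits after the chalk bed and before the sandstone layer.
No other layer is forced both after the chalk bed and before the sandstone layer.

the clay lens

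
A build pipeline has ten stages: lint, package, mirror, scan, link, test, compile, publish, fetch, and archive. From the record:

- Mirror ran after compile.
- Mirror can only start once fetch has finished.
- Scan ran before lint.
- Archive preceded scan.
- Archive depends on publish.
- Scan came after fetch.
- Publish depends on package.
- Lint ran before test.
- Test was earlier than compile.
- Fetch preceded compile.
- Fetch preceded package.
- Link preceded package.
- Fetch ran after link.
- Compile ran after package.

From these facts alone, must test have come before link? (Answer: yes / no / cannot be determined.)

Tracing the constraints gives link → fetch → scan → lint → test, so link must come before test.
That means test cannot be before link.

no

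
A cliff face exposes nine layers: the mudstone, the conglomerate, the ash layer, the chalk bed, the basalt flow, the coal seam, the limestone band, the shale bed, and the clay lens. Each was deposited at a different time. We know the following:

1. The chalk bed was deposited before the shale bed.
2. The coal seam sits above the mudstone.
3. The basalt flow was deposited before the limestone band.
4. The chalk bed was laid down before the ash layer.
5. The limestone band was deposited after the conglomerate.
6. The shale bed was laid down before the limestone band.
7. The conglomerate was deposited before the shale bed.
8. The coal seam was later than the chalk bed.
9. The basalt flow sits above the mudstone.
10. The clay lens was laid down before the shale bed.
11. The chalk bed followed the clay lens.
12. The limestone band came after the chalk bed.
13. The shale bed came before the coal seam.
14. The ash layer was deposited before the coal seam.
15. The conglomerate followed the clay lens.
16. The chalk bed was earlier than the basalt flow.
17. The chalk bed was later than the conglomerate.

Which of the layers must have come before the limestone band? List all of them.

Directly stated before the limestone band: the basalt flow, the chalk bed, the conglomerate, and the shale bed.
The clay lens reaches the limestone band via the clay lens → the chalk bed → the limestone band.
The mudstone reaches the limestone band via the mudstone → the basalt flow → the limestone band.
No chain forces the coal seam (or any of the others) ahead of the limestone band.

the basalt flow, the chalk bed, the clay lens, the conglomerate, the mudstone, the shale bed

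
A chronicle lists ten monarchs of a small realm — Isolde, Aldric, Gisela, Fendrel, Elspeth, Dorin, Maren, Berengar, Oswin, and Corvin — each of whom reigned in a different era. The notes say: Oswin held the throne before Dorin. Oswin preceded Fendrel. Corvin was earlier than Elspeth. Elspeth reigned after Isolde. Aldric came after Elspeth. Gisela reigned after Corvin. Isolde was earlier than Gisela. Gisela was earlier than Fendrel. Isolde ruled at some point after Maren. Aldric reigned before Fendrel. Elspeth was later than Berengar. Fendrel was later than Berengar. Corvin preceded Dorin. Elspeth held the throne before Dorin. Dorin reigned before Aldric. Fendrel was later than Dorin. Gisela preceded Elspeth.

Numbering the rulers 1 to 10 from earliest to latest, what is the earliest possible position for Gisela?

4

Corvin, Isolde, and Maren must all come before Gisela — 3 forced predecessors.
Nothing else is forced ahead of Gisela, so their earliest slot is position 3 + 1 = 4.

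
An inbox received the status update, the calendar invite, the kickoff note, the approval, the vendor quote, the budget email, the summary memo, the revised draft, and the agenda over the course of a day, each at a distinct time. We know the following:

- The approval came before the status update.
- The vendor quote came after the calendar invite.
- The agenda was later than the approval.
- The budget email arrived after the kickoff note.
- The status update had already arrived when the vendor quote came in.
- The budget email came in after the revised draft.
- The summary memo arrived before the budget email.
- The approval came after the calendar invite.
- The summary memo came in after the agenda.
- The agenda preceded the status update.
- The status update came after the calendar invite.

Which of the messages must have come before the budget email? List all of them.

the agenda, the approval, the calendar invite, the kickoff note, the revised draft, the summary memo

Directly stated before the budget email: the kickoff note, the revised draft, and the summary memo.
The agenda reaches the budget email via the agenda → the summary memo → the budget email.
The approval reaches the budget email via the approval → the agenda → the summary memo → the budget email.
The calendar invite reaches the budget email via the calendar invite → the approval → the agenda → the summary memo → the budget email.
No chain forces the vendor quote (or any of the others) ahead of the budget email.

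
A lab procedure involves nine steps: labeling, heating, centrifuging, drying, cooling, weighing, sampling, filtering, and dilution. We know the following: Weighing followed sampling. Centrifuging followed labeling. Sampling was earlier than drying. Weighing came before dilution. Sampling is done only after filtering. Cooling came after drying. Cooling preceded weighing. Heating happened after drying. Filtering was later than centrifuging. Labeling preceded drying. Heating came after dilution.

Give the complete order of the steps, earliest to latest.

labeling, centrifuging, filtering, sampling, drying, cooling, weighing, dilution, heating

The constraints fix every adjacent pair, so only one ordering works:
labeling → centrifuging → filtering → sampling → drying → cooling → weighing → dilution → heating.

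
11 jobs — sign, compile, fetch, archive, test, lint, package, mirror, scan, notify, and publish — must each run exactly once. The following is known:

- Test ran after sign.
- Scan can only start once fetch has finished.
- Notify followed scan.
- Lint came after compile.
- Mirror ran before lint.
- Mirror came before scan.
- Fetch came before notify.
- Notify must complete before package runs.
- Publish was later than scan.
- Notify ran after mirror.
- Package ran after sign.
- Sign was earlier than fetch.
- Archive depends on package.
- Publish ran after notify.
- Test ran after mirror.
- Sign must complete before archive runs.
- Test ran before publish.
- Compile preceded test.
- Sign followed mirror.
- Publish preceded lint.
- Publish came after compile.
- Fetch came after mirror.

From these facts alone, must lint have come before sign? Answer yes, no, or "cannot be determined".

Tracing the constraints gives sign → test → publish → lint, so sign must come before lint.
That means lint cannot be before sign.

no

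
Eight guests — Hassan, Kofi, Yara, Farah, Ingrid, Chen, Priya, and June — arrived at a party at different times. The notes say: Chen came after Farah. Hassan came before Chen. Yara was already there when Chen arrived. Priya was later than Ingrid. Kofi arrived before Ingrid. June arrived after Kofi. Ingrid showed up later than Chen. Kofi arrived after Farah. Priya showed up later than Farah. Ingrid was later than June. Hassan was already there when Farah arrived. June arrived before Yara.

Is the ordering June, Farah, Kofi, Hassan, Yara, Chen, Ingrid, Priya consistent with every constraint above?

no

The constraints require Hassan before Farah, but in the proposed sequence Farah appears ahead of Hassan. That one violation is enough.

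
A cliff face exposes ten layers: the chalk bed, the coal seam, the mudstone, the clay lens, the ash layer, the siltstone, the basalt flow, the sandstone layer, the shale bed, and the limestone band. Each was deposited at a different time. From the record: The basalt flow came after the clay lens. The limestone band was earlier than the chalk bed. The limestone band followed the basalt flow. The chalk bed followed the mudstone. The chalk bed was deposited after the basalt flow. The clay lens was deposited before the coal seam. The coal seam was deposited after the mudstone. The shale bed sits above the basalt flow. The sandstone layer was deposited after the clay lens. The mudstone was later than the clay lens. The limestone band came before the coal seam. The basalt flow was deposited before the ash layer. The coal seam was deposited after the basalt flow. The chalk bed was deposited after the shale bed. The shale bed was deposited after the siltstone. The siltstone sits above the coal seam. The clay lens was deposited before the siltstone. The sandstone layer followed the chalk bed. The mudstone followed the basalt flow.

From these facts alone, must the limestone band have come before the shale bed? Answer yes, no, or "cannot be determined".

Chain the constraints: the limestone band → the coal seam → the siltstone → the shale bed. Each link is directly stated, so the limestone band comes before the shale bed.

yes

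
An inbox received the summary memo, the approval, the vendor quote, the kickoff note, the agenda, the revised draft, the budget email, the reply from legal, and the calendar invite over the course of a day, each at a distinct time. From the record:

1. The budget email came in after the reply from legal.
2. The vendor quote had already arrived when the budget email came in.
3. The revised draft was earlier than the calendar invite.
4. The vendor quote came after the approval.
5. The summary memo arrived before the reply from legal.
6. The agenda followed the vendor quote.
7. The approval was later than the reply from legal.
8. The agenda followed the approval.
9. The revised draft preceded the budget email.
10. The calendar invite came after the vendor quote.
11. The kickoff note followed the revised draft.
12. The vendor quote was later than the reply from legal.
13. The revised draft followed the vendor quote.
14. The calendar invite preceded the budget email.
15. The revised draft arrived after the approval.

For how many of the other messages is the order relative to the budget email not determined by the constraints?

Forced before the budget email: the approval, the calendar invite, the reply from legal, the revised draft, the summary memo, and the vendor quote.
That leaves the agenda and the kickoff note with no forced order relative to the budget email — 2.

2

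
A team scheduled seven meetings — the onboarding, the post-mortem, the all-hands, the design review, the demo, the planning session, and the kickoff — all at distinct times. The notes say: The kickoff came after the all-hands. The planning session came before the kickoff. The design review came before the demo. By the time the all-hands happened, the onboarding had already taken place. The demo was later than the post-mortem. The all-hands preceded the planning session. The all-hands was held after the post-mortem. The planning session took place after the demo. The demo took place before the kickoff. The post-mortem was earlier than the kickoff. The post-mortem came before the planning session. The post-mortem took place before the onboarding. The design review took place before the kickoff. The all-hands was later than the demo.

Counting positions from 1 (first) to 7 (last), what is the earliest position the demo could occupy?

The design review and the post-mortem must both come before the demo — 2 forced predecessors.
Nothing else is forced ahead of the demo, so its earliest slot is position 2 + 1 = 3.

3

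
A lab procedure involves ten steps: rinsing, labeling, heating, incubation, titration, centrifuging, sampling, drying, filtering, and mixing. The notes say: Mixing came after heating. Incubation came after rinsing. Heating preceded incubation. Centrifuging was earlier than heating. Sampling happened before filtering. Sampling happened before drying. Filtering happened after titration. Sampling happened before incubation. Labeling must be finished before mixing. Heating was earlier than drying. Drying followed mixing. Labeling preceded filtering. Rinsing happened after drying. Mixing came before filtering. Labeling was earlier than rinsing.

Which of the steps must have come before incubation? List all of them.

Directly stated before incubation: heating, rinsing, and sampling.
Centrifuging reaches incubation via centrifuging → heating → incubation.
Drying reaches incubation via drying → rinsing → incubation.
Labeling reaches incubation via labeling → rinsing → incubation.
Likewise mixing reaches incubation by chaining the stated constraints.
No chain forces titration (or any of the others) ahead of incubation.

centrifuging, drying, heating, labeling, mixing, rinsing, sampling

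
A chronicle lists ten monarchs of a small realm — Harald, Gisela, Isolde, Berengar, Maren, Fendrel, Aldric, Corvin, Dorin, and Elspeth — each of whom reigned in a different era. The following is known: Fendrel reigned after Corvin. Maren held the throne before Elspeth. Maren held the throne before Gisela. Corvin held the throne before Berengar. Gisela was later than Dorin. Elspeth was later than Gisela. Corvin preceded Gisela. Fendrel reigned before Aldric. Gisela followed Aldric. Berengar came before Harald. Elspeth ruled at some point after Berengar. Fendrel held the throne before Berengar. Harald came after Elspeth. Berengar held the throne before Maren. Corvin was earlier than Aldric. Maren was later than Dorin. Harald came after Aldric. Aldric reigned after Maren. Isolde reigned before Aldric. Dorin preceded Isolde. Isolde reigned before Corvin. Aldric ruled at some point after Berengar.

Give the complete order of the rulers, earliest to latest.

The constraints fix every adjacent pair, so only one ordering works:
Dorin → Isolde → Corvin → Fendrel → Berengar → Maren → Aldric → Gisela → Elspeth → Harald.

Dorin, Isolde, Corvin, Fendrel, Berengar, Maren, Aldric, Gisela, Elspeth, Harald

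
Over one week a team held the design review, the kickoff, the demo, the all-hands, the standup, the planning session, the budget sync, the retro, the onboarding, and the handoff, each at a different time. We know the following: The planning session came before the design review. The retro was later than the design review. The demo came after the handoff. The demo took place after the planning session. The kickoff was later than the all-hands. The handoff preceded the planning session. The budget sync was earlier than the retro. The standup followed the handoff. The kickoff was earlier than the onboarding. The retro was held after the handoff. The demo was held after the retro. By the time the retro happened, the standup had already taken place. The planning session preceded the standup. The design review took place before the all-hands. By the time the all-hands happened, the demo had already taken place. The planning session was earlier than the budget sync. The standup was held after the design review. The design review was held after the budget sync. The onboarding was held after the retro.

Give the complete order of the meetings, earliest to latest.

The constraints fix every adjacent pair, so only one ordering works:
the handoff → the planning session → the budget sync → the design review → the standup → the retro → the demo → the all-hands → the kickoff → the onboarding.

the handoff, the planning session, the budget sync, the design review, the standup, the retro, the demo, the all-hands, the kickoff, the onboarding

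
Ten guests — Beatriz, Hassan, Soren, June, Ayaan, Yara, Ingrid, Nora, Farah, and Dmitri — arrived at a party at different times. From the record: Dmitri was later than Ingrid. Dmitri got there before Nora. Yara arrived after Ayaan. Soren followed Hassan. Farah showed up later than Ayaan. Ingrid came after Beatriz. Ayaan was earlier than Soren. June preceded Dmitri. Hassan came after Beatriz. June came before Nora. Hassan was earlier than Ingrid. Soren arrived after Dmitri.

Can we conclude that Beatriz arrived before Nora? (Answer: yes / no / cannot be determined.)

yes

Chain the constraints: Beatriz → Ingrid → Dmitri → Nora. Each link is directly stated, so Beatriz comes before Nora.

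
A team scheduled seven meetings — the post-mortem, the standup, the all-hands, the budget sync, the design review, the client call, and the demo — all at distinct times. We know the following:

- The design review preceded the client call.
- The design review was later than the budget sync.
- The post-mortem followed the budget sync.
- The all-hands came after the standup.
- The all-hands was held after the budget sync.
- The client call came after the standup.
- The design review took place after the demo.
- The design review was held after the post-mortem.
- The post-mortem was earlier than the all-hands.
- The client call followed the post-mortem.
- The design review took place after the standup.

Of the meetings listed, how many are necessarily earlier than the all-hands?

3

Directly stated before the all-hands: the budget sync, the post-mortem, and the standup.
That's the budget sync, the post-mortem, and the standup — 3 in all.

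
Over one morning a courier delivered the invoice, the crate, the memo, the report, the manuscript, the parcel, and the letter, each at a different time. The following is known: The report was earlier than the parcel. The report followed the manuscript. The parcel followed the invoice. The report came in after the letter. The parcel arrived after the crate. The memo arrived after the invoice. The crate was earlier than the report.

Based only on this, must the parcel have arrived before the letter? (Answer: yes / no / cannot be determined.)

Tracing the constraints gives the letter → the report → the parcel, so the letter must come before the parcel.
That means the parcel cannot be before the letter.

no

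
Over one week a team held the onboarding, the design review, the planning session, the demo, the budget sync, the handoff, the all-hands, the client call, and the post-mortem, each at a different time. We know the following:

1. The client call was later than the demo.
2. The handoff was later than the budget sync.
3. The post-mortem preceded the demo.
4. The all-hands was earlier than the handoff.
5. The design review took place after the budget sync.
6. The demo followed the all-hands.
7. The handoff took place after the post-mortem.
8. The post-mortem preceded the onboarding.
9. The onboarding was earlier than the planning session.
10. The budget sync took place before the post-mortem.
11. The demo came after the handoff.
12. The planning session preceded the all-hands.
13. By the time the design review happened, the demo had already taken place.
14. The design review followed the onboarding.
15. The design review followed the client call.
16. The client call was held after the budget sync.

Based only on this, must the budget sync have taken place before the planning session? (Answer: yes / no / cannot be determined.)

Chain the constraints: the budget sync → the post-mortem → the onboarding → the planning session. Each link is directly stated, so the budget sync comes before the planning session.

yes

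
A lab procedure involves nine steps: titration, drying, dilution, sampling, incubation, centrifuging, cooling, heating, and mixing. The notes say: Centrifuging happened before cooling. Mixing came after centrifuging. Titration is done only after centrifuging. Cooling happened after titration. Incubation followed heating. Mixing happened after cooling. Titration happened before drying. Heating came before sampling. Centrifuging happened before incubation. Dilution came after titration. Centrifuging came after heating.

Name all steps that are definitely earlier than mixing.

centrifuging, cooling, heating, titration

Directly stated before mixing: centrifuging and cooling.
Heating reaches mixing via heating → centrifuging → mixing.
Titration reaches mixing via titration → cooling → mixing.
No chain forces drying (or any of the others) ahead of mixing.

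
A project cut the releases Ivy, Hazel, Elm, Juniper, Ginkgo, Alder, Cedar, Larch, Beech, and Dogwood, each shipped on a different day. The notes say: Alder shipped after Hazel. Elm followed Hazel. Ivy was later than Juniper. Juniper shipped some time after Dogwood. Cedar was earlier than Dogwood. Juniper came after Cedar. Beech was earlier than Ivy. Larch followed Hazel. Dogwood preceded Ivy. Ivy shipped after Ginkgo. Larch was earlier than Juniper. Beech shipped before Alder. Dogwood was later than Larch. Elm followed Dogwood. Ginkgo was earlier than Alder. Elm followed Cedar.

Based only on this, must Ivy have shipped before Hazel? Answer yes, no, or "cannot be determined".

no

Tracing the constraints gives Hazel → Larch → Juniper → Ivy, so Hazel must come before Ivy.
That means Ivy cannot be before Hazel.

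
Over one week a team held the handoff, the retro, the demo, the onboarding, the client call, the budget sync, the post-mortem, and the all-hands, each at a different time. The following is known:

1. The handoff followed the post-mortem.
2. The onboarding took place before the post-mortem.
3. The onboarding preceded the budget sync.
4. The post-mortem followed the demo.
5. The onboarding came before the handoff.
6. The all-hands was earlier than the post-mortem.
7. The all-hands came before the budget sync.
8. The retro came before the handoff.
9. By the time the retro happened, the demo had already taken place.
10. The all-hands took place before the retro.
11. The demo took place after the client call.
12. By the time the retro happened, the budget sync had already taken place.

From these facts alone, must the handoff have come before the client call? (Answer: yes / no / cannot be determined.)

no

Tracing the constraints gives the client call → the demo → the retro → the handoff, so the client call must come before the handoff.
That means the handoff cannot be before the client call.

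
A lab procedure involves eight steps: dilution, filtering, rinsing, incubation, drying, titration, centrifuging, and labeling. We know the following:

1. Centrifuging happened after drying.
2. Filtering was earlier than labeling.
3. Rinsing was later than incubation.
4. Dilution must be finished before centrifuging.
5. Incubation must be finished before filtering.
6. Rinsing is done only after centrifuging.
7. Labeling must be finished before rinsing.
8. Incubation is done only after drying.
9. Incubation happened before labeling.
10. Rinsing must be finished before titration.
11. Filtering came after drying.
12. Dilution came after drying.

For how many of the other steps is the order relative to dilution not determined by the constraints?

Forced before dilution: drying; forced after dilution: centrifuging, rinsing, and titration.
That leaves filtering, incubation, and labeling with no forced order relative to dilution — 3.

3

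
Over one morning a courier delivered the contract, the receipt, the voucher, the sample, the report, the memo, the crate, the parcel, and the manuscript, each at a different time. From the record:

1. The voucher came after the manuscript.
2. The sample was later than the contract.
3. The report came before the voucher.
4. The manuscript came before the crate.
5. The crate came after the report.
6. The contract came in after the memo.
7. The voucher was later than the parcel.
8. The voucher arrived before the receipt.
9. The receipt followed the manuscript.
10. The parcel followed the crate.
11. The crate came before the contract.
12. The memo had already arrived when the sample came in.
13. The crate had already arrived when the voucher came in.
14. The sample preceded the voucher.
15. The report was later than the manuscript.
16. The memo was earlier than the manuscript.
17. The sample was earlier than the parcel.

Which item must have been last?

Every other item has a chain of constraints placing it before the receipt, so the receipt is last.

the receipt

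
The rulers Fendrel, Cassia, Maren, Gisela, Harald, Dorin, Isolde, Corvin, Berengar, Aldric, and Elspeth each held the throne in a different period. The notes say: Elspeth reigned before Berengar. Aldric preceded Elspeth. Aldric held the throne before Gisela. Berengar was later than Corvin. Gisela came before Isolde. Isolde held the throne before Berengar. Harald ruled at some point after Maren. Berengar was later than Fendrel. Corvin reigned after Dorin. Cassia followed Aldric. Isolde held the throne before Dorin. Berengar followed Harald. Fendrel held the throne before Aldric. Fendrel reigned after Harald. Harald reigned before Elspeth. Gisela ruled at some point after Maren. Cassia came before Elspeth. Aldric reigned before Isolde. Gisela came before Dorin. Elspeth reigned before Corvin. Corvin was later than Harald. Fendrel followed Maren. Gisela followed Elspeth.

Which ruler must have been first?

Maren

Maren has a chain of constraints placing them before every other ruler, so Maren must be first.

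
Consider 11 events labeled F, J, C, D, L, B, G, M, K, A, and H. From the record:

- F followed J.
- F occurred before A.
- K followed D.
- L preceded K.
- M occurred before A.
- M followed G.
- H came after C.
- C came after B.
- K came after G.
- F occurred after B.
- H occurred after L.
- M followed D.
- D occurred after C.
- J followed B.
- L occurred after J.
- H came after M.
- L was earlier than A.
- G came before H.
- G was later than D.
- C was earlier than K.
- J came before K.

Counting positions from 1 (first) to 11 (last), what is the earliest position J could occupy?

2

B must come before J — 1 forced predecessor.
Nothing else is forced ahead of J, so its earliest slot is position 1 + 1 = 2.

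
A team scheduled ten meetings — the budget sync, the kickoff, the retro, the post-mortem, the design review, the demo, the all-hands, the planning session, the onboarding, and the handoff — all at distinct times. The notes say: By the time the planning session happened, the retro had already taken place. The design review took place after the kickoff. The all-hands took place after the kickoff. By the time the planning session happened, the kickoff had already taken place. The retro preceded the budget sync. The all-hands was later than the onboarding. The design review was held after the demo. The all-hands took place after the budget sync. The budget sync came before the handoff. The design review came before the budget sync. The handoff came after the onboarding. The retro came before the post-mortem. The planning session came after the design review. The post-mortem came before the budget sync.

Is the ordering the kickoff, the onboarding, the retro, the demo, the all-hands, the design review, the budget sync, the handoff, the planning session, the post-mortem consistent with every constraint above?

The constraints require the post-mortem before the budget sync, but in the proposed sequence the budget sync appears ahead of the post-mortem. That one violation is enough.

no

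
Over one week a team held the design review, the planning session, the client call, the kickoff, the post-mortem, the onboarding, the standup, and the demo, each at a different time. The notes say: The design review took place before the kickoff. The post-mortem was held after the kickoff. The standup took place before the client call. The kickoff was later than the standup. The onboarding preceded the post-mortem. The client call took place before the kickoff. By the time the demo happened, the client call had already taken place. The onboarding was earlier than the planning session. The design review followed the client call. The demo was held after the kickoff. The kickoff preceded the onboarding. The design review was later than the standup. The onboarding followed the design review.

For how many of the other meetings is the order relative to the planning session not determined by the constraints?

2

Forced before the planning session: the client call, the design review, the kickoff, the onboarding, and the standup.
That leaves the demo and the post-mortem with no forced order relative to the planning session — 2.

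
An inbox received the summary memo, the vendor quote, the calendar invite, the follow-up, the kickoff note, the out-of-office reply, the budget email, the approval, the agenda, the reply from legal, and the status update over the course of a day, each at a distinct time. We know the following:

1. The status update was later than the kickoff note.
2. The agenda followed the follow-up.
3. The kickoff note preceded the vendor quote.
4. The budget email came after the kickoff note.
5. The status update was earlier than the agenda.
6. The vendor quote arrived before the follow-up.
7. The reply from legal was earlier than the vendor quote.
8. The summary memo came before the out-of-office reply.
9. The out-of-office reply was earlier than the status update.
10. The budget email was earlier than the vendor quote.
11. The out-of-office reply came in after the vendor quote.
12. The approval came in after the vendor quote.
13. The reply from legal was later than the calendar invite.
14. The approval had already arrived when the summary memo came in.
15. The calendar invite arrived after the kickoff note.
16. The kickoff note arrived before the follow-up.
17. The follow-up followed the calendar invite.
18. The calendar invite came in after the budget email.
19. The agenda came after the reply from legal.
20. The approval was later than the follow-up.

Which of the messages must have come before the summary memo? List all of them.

the approval, the budget email, the calendar invite, the follow-up, the kickoff note, the reply from legal, the vendor quote

Directly stated before the summary memo: the approval.
The budget email reaches the summary memo via the budget email → the vendor quote → the approval → the summary memo.
The calendar invite reaches the summary memo via the calendar invite → the follow-up → the approval → the summary memo.
The follow-up reaches the summary memo via the follow-up → the approval → the summary memo.
Likewise the kickoff note, the reply from legal, and the vendor quote each reach the summary memo by chaining the stated constraints.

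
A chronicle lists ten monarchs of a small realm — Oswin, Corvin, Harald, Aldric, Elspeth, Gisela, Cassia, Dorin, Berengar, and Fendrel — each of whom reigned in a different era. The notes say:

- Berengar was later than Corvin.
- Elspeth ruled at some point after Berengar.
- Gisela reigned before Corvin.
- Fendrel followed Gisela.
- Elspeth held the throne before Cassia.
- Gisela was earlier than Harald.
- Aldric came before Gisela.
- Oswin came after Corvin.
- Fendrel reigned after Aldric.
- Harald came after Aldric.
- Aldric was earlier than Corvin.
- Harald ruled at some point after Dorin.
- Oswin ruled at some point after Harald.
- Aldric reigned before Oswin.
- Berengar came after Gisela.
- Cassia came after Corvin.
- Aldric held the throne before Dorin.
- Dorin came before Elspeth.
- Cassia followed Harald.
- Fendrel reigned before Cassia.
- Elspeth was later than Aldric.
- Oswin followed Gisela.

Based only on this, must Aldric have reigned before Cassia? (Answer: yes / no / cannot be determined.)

yes

Chain the constraints: Aldric → Corvin → Cassia. Each link is directly stated, so Aldric comes before Cassia.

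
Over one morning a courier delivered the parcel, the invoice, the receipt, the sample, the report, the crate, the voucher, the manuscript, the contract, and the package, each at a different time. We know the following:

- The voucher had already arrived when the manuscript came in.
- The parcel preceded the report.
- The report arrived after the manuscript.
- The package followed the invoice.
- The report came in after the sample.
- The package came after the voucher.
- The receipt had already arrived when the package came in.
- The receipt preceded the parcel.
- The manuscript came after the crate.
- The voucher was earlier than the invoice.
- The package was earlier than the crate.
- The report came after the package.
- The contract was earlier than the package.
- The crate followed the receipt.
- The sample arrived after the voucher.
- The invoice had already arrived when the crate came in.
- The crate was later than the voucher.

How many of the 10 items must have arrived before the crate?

5

Directly stated before the crate: the invoice, the package, the receipt, and the voucher.
The contract reaches the crate via the contract → the package → the crate.
No chain forces the manuscript (or any of the others) ahead of the crate.
That's the contract, the invoice, the package, the receipt, and the voucher — 5 in all.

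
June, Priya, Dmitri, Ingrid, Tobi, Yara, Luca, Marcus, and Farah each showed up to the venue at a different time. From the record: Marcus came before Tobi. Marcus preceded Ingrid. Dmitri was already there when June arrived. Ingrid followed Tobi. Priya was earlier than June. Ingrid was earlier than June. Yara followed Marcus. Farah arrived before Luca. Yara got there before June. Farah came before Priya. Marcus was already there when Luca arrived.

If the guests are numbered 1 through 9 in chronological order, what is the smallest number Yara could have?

Marcus must come before Yara — 1 forced predecessor.
Nothing else is forced ahead of Yara, so their earliest slot is position 1 + 1 = 2.

2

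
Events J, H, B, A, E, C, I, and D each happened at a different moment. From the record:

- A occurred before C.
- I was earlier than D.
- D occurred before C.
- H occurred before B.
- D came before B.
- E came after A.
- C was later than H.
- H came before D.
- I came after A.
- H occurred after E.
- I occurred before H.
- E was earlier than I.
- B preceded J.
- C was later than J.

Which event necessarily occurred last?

Every other event has a chain of constraints placing it before C, so C is last.

C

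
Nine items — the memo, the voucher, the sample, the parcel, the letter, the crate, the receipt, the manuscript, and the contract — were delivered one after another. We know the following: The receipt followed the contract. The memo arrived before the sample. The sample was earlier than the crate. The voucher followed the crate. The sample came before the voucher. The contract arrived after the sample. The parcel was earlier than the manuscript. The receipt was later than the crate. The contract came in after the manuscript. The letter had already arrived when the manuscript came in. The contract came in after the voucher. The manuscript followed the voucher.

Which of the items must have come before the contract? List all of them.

Directly stated before the contract: the manuscript, the sample, and the voucher.
The crate reaches the contract via the crate → the voucher → the contract.
The letter reaches the contract via the letter → the manuscript → the contract.
The memo reaches the contract via the memo → the sample → the contract.
Likewise the parcel reaches the contract by chaining the stated constraints.

the crate, the letter, the manuscript, the memo, the parcel, the sample, the voucher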